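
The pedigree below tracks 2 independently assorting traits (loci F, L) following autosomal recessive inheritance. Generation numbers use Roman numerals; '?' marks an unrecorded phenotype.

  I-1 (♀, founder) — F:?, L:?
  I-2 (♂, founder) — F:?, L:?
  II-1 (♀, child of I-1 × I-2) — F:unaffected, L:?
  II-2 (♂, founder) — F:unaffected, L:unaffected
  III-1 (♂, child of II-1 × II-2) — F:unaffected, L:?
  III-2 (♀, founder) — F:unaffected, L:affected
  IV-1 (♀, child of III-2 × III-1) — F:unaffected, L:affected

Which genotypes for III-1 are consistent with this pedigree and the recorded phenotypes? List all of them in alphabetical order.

F/I-1 ? ·: FF|Ff|ff
F/I-2 ? ·: FF|Ff|ff
F/II-1 un I-1×I-2: FF|Ff
F/II-2 un ·: FF|Ff
F/III-1 un II-1×II-2: FF|Ff
F/III-2 un ·: FF|Ff
F/IV-1 un III-2×III-1: FF|Ff
⇒ F over [I-1,I-2,II-1,II-2,III-1,III-2,IV-1]: 138 consistent
L/I-1 ? ·: LL|Ll|ll
L/I-2 ? ·: LL|Ll|ll
L/II-1 ? I-1×I-2: LL|Ll|ll
L/II-2 un ·: LL|Ll
L/III-1 ? II-1×II-2: Ll|ll
L/III-2 aff ·: ll
L/IV-1 aff III-2×III-1: ll
⇒ L over [I-1,I-2,II-1,II-2,III-1,III-2,IV-1]: 37 consistent

III-1 ∈ {FF Ll, FF ll, Ff Ll, Ff ll}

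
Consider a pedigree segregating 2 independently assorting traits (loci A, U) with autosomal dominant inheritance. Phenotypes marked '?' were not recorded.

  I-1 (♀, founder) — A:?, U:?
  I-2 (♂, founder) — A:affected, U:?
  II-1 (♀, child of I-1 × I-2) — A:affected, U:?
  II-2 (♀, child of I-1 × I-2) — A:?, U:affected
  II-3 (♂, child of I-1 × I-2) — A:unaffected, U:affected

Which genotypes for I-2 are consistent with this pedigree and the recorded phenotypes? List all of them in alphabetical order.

A/I-1 ? ·: aa|Aa
A/I-2 aff ·: Aa
A/II-1 aff I-1×I-2: Aa|AA
A/II-2 ? I-1×I-2: aa|Aa|AA
A/II-3 un I-1×I-2: aa
⇒ A over [I-1,I-2,II-1,II-2,II-3]: 8 consistent
U/I-1 ? ·: uu|Uu|UU
U/I-2 ? ·: uu|Uu|UU
U/II-1 ? I-1×I-2: uu|Uu|UU
U/II-2 aff I-1×I-2: Uu|UU
U/II-3 aff I-1×I-2: Uu|UU
⇒ U over [I-1,I-2,II-1,II-2,II-3]: 35 consistent

I-2 ∈ {Aa UU, Aa Uu, Aa uu}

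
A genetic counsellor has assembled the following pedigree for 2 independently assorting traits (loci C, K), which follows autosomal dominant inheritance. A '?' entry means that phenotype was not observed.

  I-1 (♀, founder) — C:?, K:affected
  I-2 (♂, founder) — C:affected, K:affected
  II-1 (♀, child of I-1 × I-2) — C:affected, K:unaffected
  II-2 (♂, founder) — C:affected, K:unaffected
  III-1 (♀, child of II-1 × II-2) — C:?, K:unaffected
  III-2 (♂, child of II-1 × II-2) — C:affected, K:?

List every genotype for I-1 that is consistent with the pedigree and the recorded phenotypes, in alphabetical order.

C/I-1 ? ·: cc|Cc|CC
C/I-2 aff ·: Cc|CC
C/II-1 aff I-1×I-2: Cc|CC
C/II-2 aff ·: Cc|CC
C/III-1 ? II-1×II-2: cc|Cc|CC
C/III-2 aff II-1×II-2: Cc|CC
⇒ C over [I-1,I-2,II-1,II-2,III-1,III-2]: 70 consistent
K/I-1 aff ·: Kk
K/I-2 aff ·: Kk
K/II-1 un I-1×I-2: kk
K/II-2 un ·: kk
K/III-1 un II-1×II-2: kk
K/III-2 ? II-1×II-2: kk
⇒ K over [I-1,I-2,II-1,II-2,III-1,III-2]: 1 consistent

I-1 ∈ {CC Kk, Cc Kk, cc Kk}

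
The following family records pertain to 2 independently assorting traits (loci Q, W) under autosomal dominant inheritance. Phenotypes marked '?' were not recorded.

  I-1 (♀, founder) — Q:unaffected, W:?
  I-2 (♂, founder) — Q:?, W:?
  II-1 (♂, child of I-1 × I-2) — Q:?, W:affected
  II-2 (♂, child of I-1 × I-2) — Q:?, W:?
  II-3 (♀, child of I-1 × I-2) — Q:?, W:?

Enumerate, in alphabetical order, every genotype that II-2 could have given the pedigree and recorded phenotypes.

II-2 ∈ {Qq WW, Qq Ww, Qq ww, qq WW, qq Ww, qq ww}

Q/I-1 un ·: qq
Q/I-2 ? ·: qq|Qq|QQ
Q/II-1 ? I-1×I-2: qq|Qq
Q/II-2 ? I-1×I-2: qq|Qq
Q/II-3 ? I-1×I-2: qq|Qq
⇒ Q over [I-1,I-2,II-1,II-2,II-3]: 10 consistent
W/I-1 ? ·: ww|Ww|WW
W/I-2 ? ·: ww|Ww|WW
W/II-1 aff I-1×I-2: Ww|WW
W/II-2 ? I-1×I-2: ww|Ww|WW
W/II-3 ? I-1×I-2: ww|Ww|WW
⇒ W over [I-1,I-2,II-1,II-2,II-3]: 45 consistent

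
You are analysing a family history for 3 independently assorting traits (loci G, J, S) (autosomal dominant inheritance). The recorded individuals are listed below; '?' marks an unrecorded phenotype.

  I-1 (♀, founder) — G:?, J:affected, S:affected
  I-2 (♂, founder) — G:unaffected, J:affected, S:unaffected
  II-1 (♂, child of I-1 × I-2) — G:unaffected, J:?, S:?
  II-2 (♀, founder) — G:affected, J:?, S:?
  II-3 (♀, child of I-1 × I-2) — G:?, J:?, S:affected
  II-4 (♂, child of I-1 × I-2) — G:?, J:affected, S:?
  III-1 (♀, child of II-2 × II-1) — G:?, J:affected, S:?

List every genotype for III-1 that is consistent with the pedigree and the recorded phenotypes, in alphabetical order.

III-1 ∈ {Gg JJ SS, Gg JJ Ss, Gg JJ ss, Gg Jj SS, Gg Jj Ss, Gg Jj ss, gg JJ SS, gg JJ Ss, gg JJ ss, gg Jj SS, gg Jj Ss, gg Jj ss}

G/I-1 ? ·: gg|Gg
G/I-2 un ·: gg
G/II-1 un I-1×I-2: gg
G/II-2 aff ·: Gg|GG
G/II-3 ? I-1×I-2: gg|Gg
G/II-4 ? I-1×I-2: gg|Gg
G/III-1 ? II-2×II-1: gg|Gg
⇒ G over [I-1,I-2,II-1,II-2,II-3,II-4,III-1]: 15 consistent
J/I-1 aff ·: Jj|JJ
J/I-2 aff ·: Jj|JJ
J/II-1 ? I-1×I-2: jj|Jj|JJ
J/II-2 ? ·: jj|Jj|JJ
J/II-3 ? I-1×I-2: jj|Jj|JJ
J/II-4 aff I-1×I-2: Jj|JJ
J/III-1 aff II-2×II-1: Jj|JJ
⇒ J over [I-1,I-2,II-1,II-2,II-3,II-4,III-1]: 142 consistent
S/I-1 aff ·: Ss|SS
S/I-2 un ·: ss
S/II-1 ? I-1×I-2: ss|Ss
S/II-2 ? ·: ss|Ss|SS
S/II-3 aff I-1×I-2: Ss
S/II-4 ? I-1×I-2: ss|Ss
S/III-1 ? II-2×II-1: ss|Ss|SS
⇒ S over [I-1,I-2,II-1,II-2,II-3,II-4,III-1]: 29 consistent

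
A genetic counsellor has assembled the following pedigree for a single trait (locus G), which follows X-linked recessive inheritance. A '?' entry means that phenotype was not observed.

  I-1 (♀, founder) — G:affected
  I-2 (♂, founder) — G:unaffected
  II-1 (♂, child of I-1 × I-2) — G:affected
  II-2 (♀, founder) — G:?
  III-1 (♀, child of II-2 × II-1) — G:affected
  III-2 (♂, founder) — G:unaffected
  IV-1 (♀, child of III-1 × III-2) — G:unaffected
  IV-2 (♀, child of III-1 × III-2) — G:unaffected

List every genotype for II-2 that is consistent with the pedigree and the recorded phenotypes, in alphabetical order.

II-2 ∈ {X^GX^g, X^gX^g}

G/I-1 aff ·: X^gX^g
G/I-2 un ·: X^GY
G/II-1 aff I-1×I-2: X^gY
G/II-2 ? ·: X^GX^g|X^gX^g
G/III-1 aff II-2×II-1: X^gX^g
G/III-2 un ·: X^GY
G/IV-1 un III-1×III-2: X^GX^g
G/IV-2 un III-1×III-2: X^GX^g
⇒ G over [I-1,I-2,II-1,II-2,III-1,III-2,IV-1,IV-2]: 2 consistent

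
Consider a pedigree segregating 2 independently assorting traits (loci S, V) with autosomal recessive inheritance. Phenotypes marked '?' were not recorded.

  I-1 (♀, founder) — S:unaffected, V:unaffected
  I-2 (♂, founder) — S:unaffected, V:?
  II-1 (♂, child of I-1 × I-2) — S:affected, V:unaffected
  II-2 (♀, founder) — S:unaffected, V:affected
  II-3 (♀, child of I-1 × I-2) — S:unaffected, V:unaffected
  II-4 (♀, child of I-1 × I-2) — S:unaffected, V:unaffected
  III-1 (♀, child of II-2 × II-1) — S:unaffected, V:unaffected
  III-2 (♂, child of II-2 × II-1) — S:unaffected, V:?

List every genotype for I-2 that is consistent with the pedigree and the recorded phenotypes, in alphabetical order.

I-2 ∈ {Ss VV, Ss Vv, Ss vv}

S/I-1 un ·: Ss
S/I-2 un ·: Ss
S/II-1 aff I-1×I-2: ss
S/II-2 un ·: SS|Ss
S/II-3 un I-1×I-2: SS|Ss
S/II-4 un I-1×I-2: SS|Ss
S/III-1 un II-2×II-1: Ss
S/III-2 un II-2×II-1: Ss
⇒ S over [I-1,I-2,II-1,II-2,II-3,II-4,III-1,III-2]: 8 consistent
V/I-1 un ·: VV|Vv
V/I-2 ? ·: VV|Vv|vv
V/II-1 un I-1×I-2: VV|Vv
V/II-2 aff ·: vv
V/II-3 un I-1×I-2: VV|Vv
V/II-4 un I-1×I-2: VV|Vv
V/III-1 un II-2×II-1: Vv
V/III-2 ? II-2×II-1: Vv|vv
⇒ V over [I-1,I-2,II-1,II-2,II-3,II-4,III-1,III-2]: 41 consistent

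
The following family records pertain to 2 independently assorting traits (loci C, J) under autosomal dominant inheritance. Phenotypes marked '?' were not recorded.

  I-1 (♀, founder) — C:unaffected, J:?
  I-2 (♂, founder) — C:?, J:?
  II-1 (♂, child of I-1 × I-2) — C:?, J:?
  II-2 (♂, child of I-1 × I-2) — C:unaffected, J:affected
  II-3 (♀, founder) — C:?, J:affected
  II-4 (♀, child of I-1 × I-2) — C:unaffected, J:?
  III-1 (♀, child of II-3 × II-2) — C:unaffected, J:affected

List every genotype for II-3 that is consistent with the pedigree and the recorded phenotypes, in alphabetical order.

II-3 ∈ {Cc JJ, Cc Jj, cc JJ, cc Jj}

C/I-1 un ·: cc
C/I-2 ? ·: cc|Cc
C/II-1 ? I-1×I-2: cc|Cc
C/II-2 un I-1×I-2: cc
C/II-3 ? ·: cc|Cc
C/II-4 un I-1×I-2: cc
C/III-1 un II-3×II-2: cc
⇒ C over [I-1,I-2,II-1,II-2,II-3,II-4,III-1]: 6 consistent
J/I-1 ? ·: jj|Jj|JJ
J/I-2 ? ·: jj|Jj|JJ
J/II-1 ? I-1×I-2: jj|Jj|JJ
J/II-2 aff I-1×I-2: Jj|JJ
J/II-3 aff ·: Jj|JJ
J/II-4 ? I-1×I-2: jj|Jj|JJ
J/III-1 aff II-3×II-2: Jj|JJ
⇒ J over [I-1,I-2,II-1,II-2,II-3,II-4,III-1]: 162 consistent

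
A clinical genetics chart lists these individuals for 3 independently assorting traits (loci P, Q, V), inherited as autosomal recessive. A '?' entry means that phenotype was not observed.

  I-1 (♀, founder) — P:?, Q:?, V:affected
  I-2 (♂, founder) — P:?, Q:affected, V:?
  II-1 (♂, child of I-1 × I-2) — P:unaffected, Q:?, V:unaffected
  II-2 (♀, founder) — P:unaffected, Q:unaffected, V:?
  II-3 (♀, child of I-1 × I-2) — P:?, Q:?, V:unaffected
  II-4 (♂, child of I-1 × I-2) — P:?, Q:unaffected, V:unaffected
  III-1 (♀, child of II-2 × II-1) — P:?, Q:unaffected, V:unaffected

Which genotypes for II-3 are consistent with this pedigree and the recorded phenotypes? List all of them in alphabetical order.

P/I-1 ? ·: PP|Pp|pp
P/I-2 ? ·: PP|Pp|pp
P/II-1 un I-1×I-2: PP|Pp
P/II-2 un ·: PP|Pp
P/II-3 ? I-1×I-2: PP|Pp|pp
P/II-4 ? I-1×I-2: PP|Pp|pp
P/III-1 ? II-2×II-1: PP|Pp|pp
⇒ P over [I-1,I-2,II-1,II-2,II-3,II-4,III-1]: 189 consistent
Q/I-1 ? ·: QQ|Qq
Q/I-2 aff ·: qq
Q/II-1 ? I-1×I-2: Qq|qq
Q/II-2 un ·: QQ|Qq
Q/II-3 ? I-1×I-2: Qq|qq
Q/II-4 un I-1×I-2: Qq
Q/III-1 un II-2×II-1: QQ|Qq
⇒ Q over [I-1,I-2,II-1,II-2,II-3,II-4,III-1]: 16 consistent
V/I-1 aff ·: vv
V/I-2 ? ·: VV|Vv
V/II-1 un I-1×I-2: Vv
V/II-2 ? ·: VV|Vv|vv
V/II-3 un I-1×I-2: Vv
V/II-4 un I-1×I-2: Vv
V/III-1 un II-2×II-1: VV|Vv
⇒ V over [I-1,I-2,II-1,II-2,II-3,II-4,III-1]: 10 consistent

II-3 ∈ {PP Qq Vv, PP qq Vv, Pp Qq Vv, Pp qq Vv, pp Qq Vv, pp qq Vv}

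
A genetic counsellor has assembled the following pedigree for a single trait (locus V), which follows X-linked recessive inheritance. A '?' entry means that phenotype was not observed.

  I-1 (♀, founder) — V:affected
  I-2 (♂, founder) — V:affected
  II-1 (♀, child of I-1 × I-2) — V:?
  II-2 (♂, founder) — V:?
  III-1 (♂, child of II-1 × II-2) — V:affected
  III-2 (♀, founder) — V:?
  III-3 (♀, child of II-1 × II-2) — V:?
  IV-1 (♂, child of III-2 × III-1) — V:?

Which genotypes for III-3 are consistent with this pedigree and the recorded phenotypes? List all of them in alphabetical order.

III-3 ∈ {X^VX^v, X^vX^v}

V/I-1 aff ·: X^vX^v
V/I-2 aff ·: X^vY
V/II-1 ? I-1×I-2: X^vX^v
V/II-2 ? ·: X^VY|X^vY
V/III-1 aff II-1×II-2: X^vY
V/III-2 ? ·: X^VX^V|X^VX^v|X^vX^v
V/III-3 ? II-1×II-2: X^VX^v|X^vX^v
V/IV-1 ? III-2×III-1: X^VY|X^vY
⇒ V over [I-1,I-2,II-1,II-2,III-1,III-2,III-3,IV-1]: 8 consistent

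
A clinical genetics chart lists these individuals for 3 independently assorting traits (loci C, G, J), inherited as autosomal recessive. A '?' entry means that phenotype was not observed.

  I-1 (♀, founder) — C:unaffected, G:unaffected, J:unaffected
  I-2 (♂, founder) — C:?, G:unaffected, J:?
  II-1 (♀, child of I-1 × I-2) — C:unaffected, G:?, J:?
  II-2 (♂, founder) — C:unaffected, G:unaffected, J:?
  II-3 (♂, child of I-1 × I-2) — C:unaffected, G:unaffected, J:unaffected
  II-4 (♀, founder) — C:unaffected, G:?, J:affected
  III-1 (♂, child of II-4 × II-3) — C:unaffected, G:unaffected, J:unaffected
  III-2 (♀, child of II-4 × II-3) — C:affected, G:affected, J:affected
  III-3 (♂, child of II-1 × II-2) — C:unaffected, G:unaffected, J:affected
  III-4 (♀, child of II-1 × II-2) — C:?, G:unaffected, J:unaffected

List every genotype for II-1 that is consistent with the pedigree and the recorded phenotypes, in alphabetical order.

C/I-1 un ·: CC|Cc
C/I-2 ? ·: CC|Cc|cc
C/II-1 un I-1×I-2: CC|Cc
C/II-2 un ·: CC|Cc
C/II-3 un I-1×I-2: Cc
C/II-4 un ·: Cc
C/III-1 un II-4×II-3: CC|Cc
C/III-2 aff II-4×II-3: cc
C/III-3 un II-1×II-2: CC|Cc
C/III-4 ? II-1×II-2: CC|Cc|cc
⇒ C over [I-1,I-2,II-1,II-2,II-3,II-4,III-1,III-2,III-3,III-4]: 130 consistent
G/I-1 un ·: GG|Gg
G/I-2 un ·: GG|Gg
G/II-1 ? I-1×I-2: GG|Gg|gg
G/II-2 un ·: GG|Gg
G/II-3 un I-1×I-2: Gg
G/II-4 ? ·: Gg|gg
G/III-1 un II-4×II-3: GG|Gg
G/III-2 aff II-4×II-3: gg
G/III-3 un II-1×II-2: GG|Gg
G/III-4 un II-1×II-2: GG|Gg
⇒ G over [I-1,I-2,II-1,II-2,II-3,II-4,III-1,III-2,III-3,III-4]: 123 consistent
J/I-1 un ·: JJ|Jj
J/I-2 ? ·: JJ|Jj|jj
J/II-1 ? I-1×I-2: Jj|jj
J/II-2 ? ·: Jj|jj
J/II-3 un I-1×I-2: Jj
J/II-4 aff ·: jj
J/III-1 un II-4×II-3: Jj
J/III-2 aff II-4×II-3: jj
J/III-3 aff II-1×II-2: jj
J/III-4 un II-1×II-2: JJ|Jj
⇒ J over [I-1,I-2,II-1,II-2,II-3,II-4,III-1,III-2,III-3,III-4]: 17 consistent

II-1 ∈ {CC GG Jj, CC GG jj, CC Gg Jj, CC Gg jj, CC gg Jj, CC gg jj, Cc GG Jj, Cc GG jj, Cc Gg Jj, Cc Gg jj, Cc gg Jj, Cc gg jj}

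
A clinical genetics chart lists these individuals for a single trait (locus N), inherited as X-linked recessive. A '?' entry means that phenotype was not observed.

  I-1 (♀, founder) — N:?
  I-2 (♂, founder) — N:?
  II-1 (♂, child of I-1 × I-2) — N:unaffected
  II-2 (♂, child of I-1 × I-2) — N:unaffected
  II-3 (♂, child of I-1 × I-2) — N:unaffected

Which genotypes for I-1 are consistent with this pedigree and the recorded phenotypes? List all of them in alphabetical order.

I-1 ∈ {X^NX^N, X^NX^n}

N/I-1 ? ·: X^NX^N|X^NX^n
N/I-2 ? ·: X^NY|X^nY
N/II-1 un I-1×I-2: X^NY
N/II-2 un I-1×I-2: X^NY
N/II-3 un I-1×I-2: X^NY
⇒ N over [I-1,I-2,II-1,II-2,II-3]: 4 consistent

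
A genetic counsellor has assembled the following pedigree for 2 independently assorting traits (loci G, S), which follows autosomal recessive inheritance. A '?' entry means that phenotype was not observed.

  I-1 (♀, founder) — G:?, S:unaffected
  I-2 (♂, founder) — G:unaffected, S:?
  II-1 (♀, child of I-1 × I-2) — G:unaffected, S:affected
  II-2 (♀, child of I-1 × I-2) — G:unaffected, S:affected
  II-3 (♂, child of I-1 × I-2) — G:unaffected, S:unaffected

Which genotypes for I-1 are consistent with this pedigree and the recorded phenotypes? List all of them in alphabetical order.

I-1 ∈ {GG Ss, Gg Ss, gg Ss}

G/I-1 ? ·: GG|Gg|gg
G/I-2 un ·: GG|Gg
G/II-1 un I-1×I-2: GG|Gg
G/II-2 un I-1×I-2: GG|Gg
G/II-3 un I-1×I-2: GG|Gg
⇒ G over [I-1,I-2,II-1,II-2,II-3]: 27 consistent
S/I-1 un ·: Ss
S/I-2 ? ·: Ss|ss
S/II-1 aff I-1×I-2: ss
S/II-2 aff I-1×I-2: ss
S/II-3 un I-1×I-2: SS|Ss
⇒ S over [I-1,I-2,II-1,II-2,II-3]: 3 consistent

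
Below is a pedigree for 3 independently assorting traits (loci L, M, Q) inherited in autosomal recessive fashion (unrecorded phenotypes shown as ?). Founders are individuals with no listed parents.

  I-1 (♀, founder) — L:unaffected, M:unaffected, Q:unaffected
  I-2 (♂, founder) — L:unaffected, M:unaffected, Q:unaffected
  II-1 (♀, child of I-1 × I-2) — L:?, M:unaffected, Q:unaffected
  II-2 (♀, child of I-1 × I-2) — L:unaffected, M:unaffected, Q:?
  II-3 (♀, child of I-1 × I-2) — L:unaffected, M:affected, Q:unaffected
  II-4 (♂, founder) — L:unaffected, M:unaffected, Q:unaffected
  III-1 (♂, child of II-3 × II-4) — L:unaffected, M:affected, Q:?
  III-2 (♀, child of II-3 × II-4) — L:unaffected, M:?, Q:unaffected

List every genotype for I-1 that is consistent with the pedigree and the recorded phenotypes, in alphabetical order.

I-1 ∈ {LL Mm QQ, LL Mm Qq, Ll Mm QQ, Ll Mm Qq}

L/I-1 un ·: LL|Ll
L/I-2 un ·: LL|Ll
L/II-1 ? I-1×I-2: LL|Ll|ll
L/II-2 un I-1×I-2: LL|Ll
L/II-3 un I-1×I-2: LL|Ll
L/II-4 un ·: LL|Ll
L/III-1 un II-3×II-4: LL|Ll
L/III-2 un II-3×II-4: LL|Ll
⇒ L over [I-1,I-2,II-1,II-2,II-3,II-4,III-1,III-2]: 187 consistent
M/I-1 un ·: Mm
M/I-2 un ·: Mm
M/II-1 un I-1×I-2: MM|Mm
M/II-2 un I-1×I-2: MM|Mm
M/II-3 aff I-1×I-2: mm
M/II-4 un ·: Mm
M/III-1 aff II-3×II-4: mm
M/III-2 ? II-3×II-4: Mm|mm
⇒ M over [I-1,I-2,II-1,II-2,II-3,II-4,III-1,III-2]: 8 consistent
Q/I-1 un ·: QQ|Qq
Q/I-2 un ·: QQ|Qq
Q/II-1 un I-1×I-2: QQ|Qq
Q/II-2 ? I-1×I-2: QQ|Qq|qq
Q/II-3 un I-1×I-2: QQ|Qq
Q/II-4 un ·: QQ|Qq
Q/III-1 ? II-3×II-4: QQ|Qq|qq
Q/III-2 un II-3×II-4: QQ|Qq
⇒ Q over [I-1,I-2,II-1,II-2,II-3,II-4,III-1,III-2]: 215 consistent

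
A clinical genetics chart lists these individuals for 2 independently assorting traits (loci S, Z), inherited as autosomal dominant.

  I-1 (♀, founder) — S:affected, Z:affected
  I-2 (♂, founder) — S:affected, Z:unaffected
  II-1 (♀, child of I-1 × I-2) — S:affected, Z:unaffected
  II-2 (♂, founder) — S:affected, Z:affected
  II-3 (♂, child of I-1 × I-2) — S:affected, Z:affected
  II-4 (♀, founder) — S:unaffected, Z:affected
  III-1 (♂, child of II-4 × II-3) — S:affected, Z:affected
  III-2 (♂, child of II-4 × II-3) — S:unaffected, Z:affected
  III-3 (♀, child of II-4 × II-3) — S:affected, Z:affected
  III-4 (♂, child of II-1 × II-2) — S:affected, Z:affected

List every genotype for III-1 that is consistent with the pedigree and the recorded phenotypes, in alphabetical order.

S/I-1 aff ·: Ss|SS
S/I-2 aff ·: Ss|SS
S/II-1 aff I-1×I-2: Ss|SS
S/II-2 aff ·: Ss|SS
S/II-3 aff I-1×I-2: Ss
S/II-4 un ·: ss
S/III-1 aff II-4×II-3: Ss
S/III-2 un II-4×II-3: ss
S/III-3 aff II-4×II-3: Ss
S/III-4 aff II-1×II-2: Ss|SS
⇒ S over [I-1,I-2,II-1,II-2,II-3,II-4,III-1,III-2,III-3,III-4]: 21 consistent
Z/I-1 aff ·: Zz
Z/I-2 un ·: zz
Z/II-1 un I-1×I-2: zz
Z/II-2 aff ·: Zz|ZZ
Z/II-3 aff I-1×I-2: Zz
Z/II-4 aff ·: Zz|ZZ
Z/III-1 aff II-4×II-3: Zz|ZZ
Z/III-2 aff II-4×II-3: Zz|ZZ
Z/III-3 aff II-4×II-3: Zz|ZZ
Z/III-4 aff II-1×II-2: Zz
⇒ Z over [I-1,I-2,II-1,II-2,II-3,II-4,III-1,III-2,III-3,III-4]: 32 consistent

III-1 ∈ {Ss ZZ, Ss Zz}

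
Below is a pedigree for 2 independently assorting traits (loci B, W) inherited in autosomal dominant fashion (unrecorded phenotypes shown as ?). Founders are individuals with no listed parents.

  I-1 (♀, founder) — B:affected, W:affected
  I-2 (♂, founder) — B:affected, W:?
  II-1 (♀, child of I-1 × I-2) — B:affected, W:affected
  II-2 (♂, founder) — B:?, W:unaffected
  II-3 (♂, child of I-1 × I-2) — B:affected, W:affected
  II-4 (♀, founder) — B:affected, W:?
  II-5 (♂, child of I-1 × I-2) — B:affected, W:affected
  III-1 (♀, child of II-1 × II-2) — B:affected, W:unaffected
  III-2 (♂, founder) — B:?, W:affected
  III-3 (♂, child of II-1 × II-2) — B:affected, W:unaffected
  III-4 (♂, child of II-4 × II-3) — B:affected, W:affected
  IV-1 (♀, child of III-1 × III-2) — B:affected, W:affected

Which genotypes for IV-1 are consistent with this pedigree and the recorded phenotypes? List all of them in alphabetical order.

IV-1 ∈ {BB Ww, Bb Ww}

B/I-1 aff ·: Bb|BB
B/I-2 aff ·: Bb|BB
B/II-1 aff I-1×I-2: Bb|BB
B/II-2 ? ·: bb|Bb|BB
B/II-3 aff I-1×I-2: Bb|BB
B/II-4 aff ·: Bb|BB
B/II-5 aff I-1×I-2: Bb|BB
B/III-1 aff II-1×II-2: Bb|BB
B/III-2 ? ·: bb|Bb|BB
B/III-3 aff II-1×II-2: Bb|BB
B/III-4 aff II-4×II-3: Bb|BB
B/IV-1 aff III-1×III-2: Bb|BB
⇒ B over [I-1,I-2,II-1,II-2,II-3,II-4,II-5,III-1,III-2,III-3,III-4,IV-1]: 2937 consistent
W/I-1 aff ·: Ww|WW
W/I-2 ? ·: ww|Ww|WW
W/II-1 aff I-1×I-2: Ww
W/II-2 un ·: ww
W/II-3 aff I-1×I-2: Ww|WW
W/II-4 ? ·: ww|Ww|WW
W/II-5 aff I-1×I-2: Ww|WW
W/III-1 un II-1×II-2: ww
W/III-2 aff ·: Ww|WW
W/III-3 un II-1×II-2: ww
W/III-4 aff II-4×II-3: Ww|WW
W/IV-1 aff III-1×III-2: Ww
⇒ W over [I-1,I-2,II-1,II-2,II-3,II-4,II-5,III-1,III-2,III-3,III-4,IV-1]: 128 consistent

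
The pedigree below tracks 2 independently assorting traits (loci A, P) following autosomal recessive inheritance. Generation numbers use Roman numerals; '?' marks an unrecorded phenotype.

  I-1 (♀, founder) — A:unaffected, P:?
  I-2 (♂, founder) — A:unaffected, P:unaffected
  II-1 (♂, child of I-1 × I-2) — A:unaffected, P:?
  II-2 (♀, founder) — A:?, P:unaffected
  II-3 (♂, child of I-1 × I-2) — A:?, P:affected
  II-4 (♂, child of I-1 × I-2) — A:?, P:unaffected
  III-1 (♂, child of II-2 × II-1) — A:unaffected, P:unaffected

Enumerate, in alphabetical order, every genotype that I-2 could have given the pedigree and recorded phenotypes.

A/I-1 un ·: AA|Aa
A/I-2 un ·: AA|Aa
A/II-1 un I-1×I-2: AA|Aa
A/II-2 ? ·: AA|Aa|aa
A/II-3 ? I-1×I-2: AA|Aa|aa
A/II-4 ? I-1×I-2: AA|Aa|aa
A/III-1 un II-2×II-1: AA|Aa
⇒ A over [I-1,I-2,II-1,II-2,II-3,II-4,III-1]: 157 consistent
P/I-1 ? ·: Pp|pp
P/I-2 un ·: Pp
P/II-1 ? I-1×I-2: PP|Pp|pp
P/II-2 un ·: PP|Pp
P/II-3 aff I-1×I-2: pp
P/II-4 un I-1×I-2: PP|Pp
P/III-1 un II-2×II-1: PP|Pp
⇒ P over [I-1,I-2,II-1,II-2,II-3,II-4,III-1]: 24 consistent

I-2 ∈ {AA Pp, Aa Pp}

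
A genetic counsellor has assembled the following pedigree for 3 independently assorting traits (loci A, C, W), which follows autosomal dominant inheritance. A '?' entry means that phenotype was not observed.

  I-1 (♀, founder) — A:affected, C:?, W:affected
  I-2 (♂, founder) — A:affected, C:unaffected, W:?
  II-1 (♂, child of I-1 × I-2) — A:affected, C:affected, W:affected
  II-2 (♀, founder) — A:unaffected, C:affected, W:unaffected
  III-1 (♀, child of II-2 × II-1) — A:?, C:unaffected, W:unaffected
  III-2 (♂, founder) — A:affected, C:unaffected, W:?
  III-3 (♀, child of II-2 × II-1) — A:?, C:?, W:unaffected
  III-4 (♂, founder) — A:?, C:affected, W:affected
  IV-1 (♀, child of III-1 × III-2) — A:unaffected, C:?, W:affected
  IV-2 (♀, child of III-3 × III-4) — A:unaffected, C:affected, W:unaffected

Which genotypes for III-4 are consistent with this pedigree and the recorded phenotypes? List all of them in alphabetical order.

A/I-1 aff ·: Aa|AA
A/I-2 aff ·: Aa|AA
A/II-1 aff I-1×I-2: Aa|AA
A/II-2 un ·: aa
A/III-1 ? II-2×II-1: aa|Aa
A/III-2 aff ·: Aa
A/III-3 ? II-2×II-1: aa|Aa
A/III-4 ? ·: aa|Aa
A/IV-1 un III-1×III-2: aa
A/IV-2 un III-3×III-4: aa
⇒ A over [I-1,I-2,II-1,II-2,III-1,III-2,III-3,III-4,IV-1,IV-2]: 32 consistent
C/I-1 ? ·: Cc|CC
C/I-2 un ·: cc
C/II-1 aff I-1×I-2: Cc
C/II-2 aff ·: Cc
C/III-1 un II-2×II-1: cc
C/III-2 un ·: cc
C/III-3 ? II-2×II-1: cc|Cc|CC
C/III-4 aff ·: Cc|CC
C/IV-1 ? III-1×III-2: cc
C/IV-2 aff III-3×III-4: Cc|CC
⇒ C over [I-1,I-2,II-1,II-2,III-1,III-2,III-3,III-4,IV-1,IV-2]: 18 consistent
W/I-1 aff ·: Ww|WW
W/I-2 ? ·: ww|Ww|WW
W/II-1 aff I-1×I-2: Ww
W/II-2 un ·: ww
W/III-1 un II-2×II-1: ww
W/III-2 ? ·: Ww|WW
W/III-3 un II-2×II-1: ww
W/III-4 aff ·: Ww
W/IV-1 aff III-1×III-2: Ww
W/IV-2 un III-3×III-4: ww
⇒ W over [I-1,I-2,II-1,II-2,III-1,III-2,III-3,III-4,IV-1,IV-2]: 10 consistent

III-4 ∈ {Aa CC Ww, Aa Cc Ww, aa CC Ww, aa Cc Ww}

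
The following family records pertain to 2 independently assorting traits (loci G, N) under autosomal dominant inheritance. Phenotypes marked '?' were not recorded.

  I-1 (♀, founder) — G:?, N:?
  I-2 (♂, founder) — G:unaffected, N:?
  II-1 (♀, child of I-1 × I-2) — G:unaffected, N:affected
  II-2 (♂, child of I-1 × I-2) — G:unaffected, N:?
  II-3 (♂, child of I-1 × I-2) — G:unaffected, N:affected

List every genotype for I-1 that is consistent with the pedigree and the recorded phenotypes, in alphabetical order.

G/I-1 ? ·: gg|Gg
G/I-2 un ·: gg
G/II-1 un I-1×I-2: gg
G/II-2 un I-1×I-2: gg
G/II-3 un I-1×I-2: gg
⇒ G over [I-1,I-2,II-1,II-2,II-3]: 2 consistent
N/I-1 ? ·: nn|Nn|NN
N/I-2 ? ·: nn|Nn|NN
N/II-1 aff I-1×I-2: Nn|NN
N/II-2 ? I-1×I-2: nn|Nn|NN
N/II-3 aff I-1×I-2: Nn|NN
⇒ N over [I-1,I-2,II-1,II-2,II-3]: 35 consistent

I-1 ∈ {Gg NN, Gg Nn, Gg nn, gg NN, gg Nn, gg nn}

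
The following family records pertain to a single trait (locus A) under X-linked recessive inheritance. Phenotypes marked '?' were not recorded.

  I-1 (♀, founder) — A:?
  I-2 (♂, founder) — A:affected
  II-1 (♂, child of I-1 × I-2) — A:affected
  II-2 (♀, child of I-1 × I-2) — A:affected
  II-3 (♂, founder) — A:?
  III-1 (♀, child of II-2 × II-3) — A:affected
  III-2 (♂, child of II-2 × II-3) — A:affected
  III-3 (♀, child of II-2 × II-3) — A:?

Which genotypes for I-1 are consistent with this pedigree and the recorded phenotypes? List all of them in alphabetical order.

A/I-1 ? ·: X^AX^a|X^aX^a
A/I-2 aff ·: X^aY
A/II-1 aff I-1×I-2: X^aY
A/II-2 aff I-1×I-2: X^aX^a
A/II-3 ? ·: X^aY
A/III-1 aff II-2×II-3: X^aX^a
A/III-2 aff II-2×II-3: X^aY
A/III-3 ? II-2×II-3: X^aX^a
⇒ A over [I-1,I-2,II-1,II-2,II-3,III-1,III-2,III-3]: 2 consistent

I-1 ∈ {X^AX^a, X^aX^a}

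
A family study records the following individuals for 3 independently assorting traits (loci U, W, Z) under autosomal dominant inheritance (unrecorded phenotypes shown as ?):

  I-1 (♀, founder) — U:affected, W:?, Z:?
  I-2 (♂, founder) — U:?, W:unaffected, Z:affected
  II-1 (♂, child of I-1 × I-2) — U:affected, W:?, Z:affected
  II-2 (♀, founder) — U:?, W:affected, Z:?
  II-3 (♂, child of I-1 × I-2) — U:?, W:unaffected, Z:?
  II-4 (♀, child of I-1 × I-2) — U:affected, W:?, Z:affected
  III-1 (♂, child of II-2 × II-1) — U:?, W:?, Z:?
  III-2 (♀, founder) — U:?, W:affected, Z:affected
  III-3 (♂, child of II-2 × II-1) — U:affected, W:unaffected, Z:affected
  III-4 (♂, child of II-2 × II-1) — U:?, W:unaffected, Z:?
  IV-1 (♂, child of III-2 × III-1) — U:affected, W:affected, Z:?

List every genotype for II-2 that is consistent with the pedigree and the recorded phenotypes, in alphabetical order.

II-2 ∈ {UU Ww ZZ, UU Ww Zz, UU Ww zz, Uu Ww ZZ, Uu Ww Zz, Uu Ww zz, uu Ww ZZ, uu Ww Zz, uu Ww zz}

U/I-1 aff ·: Uu|UU
U/I-2 ? ·: uu|Uu|UU
U/II-1 aff I-1×I-2: Uu|UU
U/II-2 ? ·: uu|Uu|UU
U/II-3 ? I-1×I-2: uu|Uu|UU
U/II-4 aff I-1×I-2: Uu|UU
U/III-1 ? II-2×II-1: uu|Uu|UU
U/III-2 ? ·: uu|Uu|UU
U/III-3 aff II-2×II-1: Uu|UU
U/III-4 ? II-2×II-1: uu|Uu|UU
U/IV-1 aff III-2×III-1: Uu|UU
⇒ U over [I-1,I-2,II-1,II-2,II-3,II-4,III-1,III-2,III-3,III-4,IV-1]: 2647 consistent
W/I-1 ? ·: ww|Ww
W/I-2 un ·: ww
W/II-1 ? I-1×I-2: ww|Ww
W/II-2 aff ·: Ww
W/II-3 un I-1×I-2: ww
W/II-4 ? I-1×I-2: ww|Ww
W/III-1 ? II-2×II-1: ww|Ww|WW
W/III-2 aff ·: Ww|WW
W/III-3 un II-2×II-1: ww
W/III-4 un II-2×II-1: ww
W/IV-1 aff III-2×III-1: Ww|WW
⇒ W over [I-1,I-2,II-1,II-2,II-3,II-4,III-1,III-2,III-3,III-4,IV-1]: 36 consistent
Z/I-1 ? ·: zz|Zz|ZZ
Z/I-2 aff ·: Zz|ZZ
Z/II-1 aff I-1×I-2: Zz|ZZ
Z/II-2 ? ·: zz|Zz|ZZ
Z/II-3 ? I-1×I-2: zz|Zz|ZZ
Z/II-4 aff I-1×I-2: Zz|ZZ
Z/III-1 ? II-2×II-1: zz|Zz|ZZ
Z/III-2 aff ·: Zz|ZZ
Z/III-3 aff II-2×II-1: Zz|ZZ
Z/III-4 ? II-2×II-1: zz|Zz|ZZ
Z/IV-1 ? III-2×III-1: zz|Zz|ZZ
⇒ Z over [I-1,I-2,II-1,II-2,II-3,II-4,III-1,III-2,III-3,III-4,IV-1]: 2538 consistent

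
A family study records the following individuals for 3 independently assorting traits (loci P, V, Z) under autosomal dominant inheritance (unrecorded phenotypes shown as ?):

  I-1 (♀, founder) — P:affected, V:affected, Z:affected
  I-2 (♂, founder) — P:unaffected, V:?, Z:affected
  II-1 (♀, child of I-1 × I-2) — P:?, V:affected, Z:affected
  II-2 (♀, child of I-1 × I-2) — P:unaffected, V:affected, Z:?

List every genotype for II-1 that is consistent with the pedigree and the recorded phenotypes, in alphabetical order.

P/I-1 aff ·: Pp
P/I-2 un ·: pp
P/II-1 ? I-1×I-2: pp|Pp
P/II-2 un I-1×I-2: pp
⇒ P over [I-1,I-2,II-1,II-2]: 2 consistent
V/I-1 aff ·: Vv|VV
V/I-2 ? ·: vv|Vv|VV
V/II-1 aff I-1×I-2: Vv|VV
V/II-2 aff I-1×I-2: Vv|VV
⇒ V over [I-1,I-2,II-1,II-2]: 15 consistent
Z/I-1 aff ·: Zz|ZZ
Z/I-2 aff ·: Zz|ZZ
Z/II-1 aff I-1×I-2: Zz|ZZ
Z/II-2 ? I-1×I-2: zz|Zz|ZZ
⇒ Z over [I-1,I-2,II-1,II-2]: 15 consistent

II-1 ∈ {Pp VV ZZ, Pp VV Zz, Pp Vv ZZ, Pp Vv Zz, pp VV ZZ, pp VV Zz, pp Vv ZZ, pp Vv Zz}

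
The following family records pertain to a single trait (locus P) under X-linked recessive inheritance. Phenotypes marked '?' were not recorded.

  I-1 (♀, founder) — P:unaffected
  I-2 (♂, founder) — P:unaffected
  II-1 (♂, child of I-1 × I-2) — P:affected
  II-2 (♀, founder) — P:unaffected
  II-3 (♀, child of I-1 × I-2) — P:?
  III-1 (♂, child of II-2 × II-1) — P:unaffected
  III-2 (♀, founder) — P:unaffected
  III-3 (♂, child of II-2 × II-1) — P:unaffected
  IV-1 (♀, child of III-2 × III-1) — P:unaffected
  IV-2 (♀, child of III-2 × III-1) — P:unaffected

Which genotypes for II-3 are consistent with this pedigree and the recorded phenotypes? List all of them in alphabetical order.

II-3 ∈ {X^PX^P, X^PX^p}

P/I-1 un ·: X^PX^p
P/I-2 un ·: X^PY
P/II-1 aff I-1×I-2: X^pY
P/II-2 un ·: X^PX^P|X^PX^p
P/II-3 ? I-1×I-2: X^PX^P|X^PX^p
P/III-1 un II-2×II-1: X^PY
P/III-2 un ·: X^PX^P|X^PX^p
P/III-3 un II-2×II-1: X^PY
P/IV-1 un III-2×III-1: X^PX^P|X^PX^p
P/IV-2 un III-2×III-1: X^PX^P|X^PX^p
⇒ P over [I-1,I-2,II-1,II-2,II-3,III-1,III-2,III-3,IV-1,IV-2]: 20 consistent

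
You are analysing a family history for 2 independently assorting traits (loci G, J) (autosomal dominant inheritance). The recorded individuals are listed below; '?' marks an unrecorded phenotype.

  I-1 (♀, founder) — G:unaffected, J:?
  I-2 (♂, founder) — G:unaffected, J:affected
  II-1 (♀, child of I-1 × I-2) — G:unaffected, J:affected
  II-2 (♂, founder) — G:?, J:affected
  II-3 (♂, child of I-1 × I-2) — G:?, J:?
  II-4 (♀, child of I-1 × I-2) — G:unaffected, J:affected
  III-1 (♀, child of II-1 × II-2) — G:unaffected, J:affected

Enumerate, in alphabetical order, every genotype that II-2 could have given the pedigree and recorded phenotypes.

II-2 ∈ {Gg JJ, Gg Jj, gg JJ, gg Jj}

G/I-1 un ·: gg
G/I-2 un ·: gg
G/II-1 un I-1×I-2: gg
G/II-2 ? ·: gg|Gg
G/II-3 ? I-1×I-2: gg
G/II-4 un I-1×I-2: gg
G/III-1 un II-1×II-2: gg
⇒ G over [I-1,I-2,II-1,II-2,II-3,II-4,III-1]: 2 consistent
J/I-1 ? ·: jj|Jj|JJ
J/I-2 aff ·: Jj|JJ
J/II-1 aff I-1×I-2: Jj|JJ
J/II-2 aff ·: Jj|JJ
J/II-3 ? I-1×I-2: jj|Jj|JJ
J/II-4 aff I-1×I-2: Jj|JJ
J/III-1 aff II-1×II-2: Jj|JJ
⇒ J over [I-1,I-2,II-1,II-2,II-3,II-4,III-1]: 113 consistent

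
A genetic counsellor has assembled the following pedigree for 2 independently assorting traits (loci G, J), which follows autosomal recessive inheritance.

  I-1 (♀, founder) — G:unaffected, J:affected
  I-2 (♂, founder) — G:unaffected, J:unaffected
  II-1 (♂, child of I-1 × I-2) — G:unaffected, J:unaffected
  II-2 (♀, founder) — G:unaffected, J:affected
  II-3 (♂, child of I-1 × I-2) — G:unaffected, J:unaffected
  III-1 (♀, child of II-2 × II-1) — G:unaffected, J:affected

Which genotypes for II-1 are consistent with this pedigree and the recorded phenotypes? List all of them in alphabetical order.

II-1 ∈ {GG Jj, Gg Jj}

G/I-1 un ·: GG|Gg
G/I-2 un ·: GG|Gg
G/II-1 un I-1×I-2: GG|Gg
G/II-2 un ·: GG|Gg
G/II-3 un I-1×I-2: GG|Gg
G/III-1 un II-2×II-1: GG|Gg
⇒ G over [I-1,I-2,II-1,II-2,II-3,III-1]: 45 consistent
J/I-1 aff ·: jj
J/I-2 un ·: JJ|Jj
J/II-1 un I-1×I-2: Jj
J/II-2 aff ·: jj
J/II-3 un I-1×I-2: Jj
J/III-1 aff II-2×II-1: jj
⇒ J over [I-1,I-2,II-1,II-2,II-3,III-1]: 2 consistent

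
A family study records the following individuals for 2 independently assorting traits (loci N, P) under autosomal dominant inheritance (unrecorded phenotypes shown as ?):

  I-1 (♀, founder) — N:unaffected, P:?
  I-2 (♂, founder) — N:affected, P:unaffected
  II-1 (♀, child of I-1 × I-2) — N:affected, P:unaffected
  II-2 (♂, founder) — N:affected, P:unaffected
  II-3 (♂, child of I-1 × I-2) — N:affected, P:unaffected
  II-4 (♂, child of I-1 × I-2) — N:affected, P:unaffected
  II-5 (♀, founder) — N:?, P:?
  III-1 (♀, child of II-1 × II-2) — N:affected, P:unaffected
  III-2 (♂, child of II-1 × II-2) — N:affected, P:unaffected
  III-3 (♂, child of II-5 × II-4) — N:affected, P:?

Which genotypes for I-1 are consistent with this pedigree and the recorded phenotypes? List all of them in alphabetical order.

N/I-1 un ·: nn
N/I-2 aff ·: Nn|NN
N/II-1 aff I-1×I-2: Nn
N/II-2 aff ·: Nn|NN
N/II-3 aff I-1×I-2: Nn
N/II-4 aff I-1×I-2: Nn
N/II-5 ? ·: nn|Nn|NN
N/III-1 aff II-1×II-2: Nn|NN
N/III-2 aff II-1×II-2: Nn|NN
N/III-3 aff II-5×II-4: Nn|NN
⇒ N over [I-1,I-2,II-1,II-2,II-3,II-4,II-5,III-1,III-2,III-3]: 80 consistent
P/I-1 ? ·: pp|Pp
P/I-2 un ·: pp
P/II-1 un I-1×I-2: pp
P/II-2 un ·: pp
P/II-3 un I-1×I-2: pp
P/II-4 un I-1×I-2: pp
P/II-5 ? ·: pp|Pp|PP
P/III-1 un II-1×II-2: pp
P/III-2 un II-1×II-2: pp
P/III-3 ? II-5×II-4: pp|Pp
⇒ P over [I-1,I-2,II-1,II-2,II-3,II-4,II-5,III-1,III-2,III-3]: 8 consistent

I-1 ∈ {nn Pp, nn pp}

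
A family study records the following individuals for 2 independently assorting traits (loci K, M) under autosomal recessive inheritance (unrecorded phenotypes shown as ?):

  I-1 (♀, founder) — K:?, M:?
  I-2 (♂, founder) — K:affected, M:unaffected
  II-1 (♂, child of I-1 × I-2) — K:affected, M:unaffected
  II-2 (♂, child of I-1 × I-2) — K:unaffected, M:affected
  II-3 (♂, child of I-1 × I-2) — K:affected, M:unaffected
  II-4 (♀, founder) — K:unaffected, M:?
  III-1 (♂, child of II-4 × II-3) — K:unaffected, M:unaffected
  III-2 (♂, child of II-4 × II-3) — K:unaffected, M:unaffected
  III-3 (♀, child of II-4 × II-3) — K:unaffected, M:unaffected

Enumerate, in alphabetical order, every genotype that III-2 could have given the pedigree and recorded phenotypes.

K/I-1 ? ·: Kk
K/I-2 aff ·: kk
K/II-1 aff I-1×I-2: kk
K/II-2 un I-1×I-2: Kk
K/II-3 aff I-1×I-2: kk
K/II-4 un ·: KK|Kk
K/III-1 un II-4×II-3: Kk
K/III-2 un II-4×II-3: Kk
K/III-3 un II-4×II-3: Kk
⇒ K over [I-1,I-2,II-1,II-2,II-3,II-4,III-1,III-2,III-3]: 2 consistent
M/I-1 ? ·: Mm|mm
M/I-2 un ·: Mm
M/II-1 un I-1×I-2: MM|Mm
M/II-2 aff I-1×I-2: mm
M/II-3 un I-1×I-2: MM|Mm
M/II-4 ? ·: MM|Mm|mm
M/III-1 un II-4×II-3: MM|Mm
M/III-2 un II-4×II-3: MM|Mm
M/III-3 un II-4×II-3: MM|Mm
⇒ M over [I-1,I-2,II-1,II-2,II-3,II-4,III-1,III-2,III-3]: 71 consistent

III-2 ∈ {Kk MM, Kk Mm}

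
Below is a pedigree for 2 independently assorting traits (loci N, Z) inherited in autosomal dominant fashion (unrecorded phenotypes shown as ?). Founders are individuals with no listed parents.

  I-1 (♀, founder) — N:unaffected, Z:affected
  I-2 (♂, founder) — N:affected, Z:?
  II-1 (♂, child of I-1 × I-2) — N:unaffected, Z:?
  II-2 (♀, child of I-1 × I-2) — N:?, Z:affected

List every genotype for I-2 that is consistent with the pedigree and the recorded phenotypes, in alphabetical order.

I-2 ∈ {Nn ZZ, Nn Zz, Nn zz}

N/I-1 un ·: nn
N/I-2 aff ·: Nn
N/II-1 un I-1×I-2: nn
N/II-2 ? I-1×I-2: nn|Nn
⇒ N over [I-1,I-2,II-1,II-2]: 2 consistent
Z/I-1 aff ·: Zz|ZZ
Z/I-2 ? ·: zz|Zz|ZZ
Z/II-1 ? I-1×I-2: zz|Zz|ZZ
Z/II-2 aff I-1×I-2: Zz|ZZ
⇒ Z over [I-1,I-2,II-1,II-2]: 18 consistent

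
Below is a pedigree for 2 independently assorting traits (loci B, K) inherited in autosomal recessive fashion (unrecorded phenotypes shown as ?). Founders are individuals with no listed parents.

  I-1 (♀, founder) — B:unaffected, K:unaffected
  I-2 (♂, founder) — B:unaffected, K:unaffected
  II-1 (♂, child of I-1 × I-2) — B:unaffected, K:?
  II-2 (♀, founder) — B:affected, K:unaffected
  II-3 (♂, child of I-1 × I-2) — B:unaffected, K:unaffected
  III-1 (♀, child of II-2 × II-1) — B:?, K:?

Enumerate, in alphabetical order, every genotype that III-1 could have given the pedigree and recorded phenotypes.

III-1 ∈ {Bb KK, Bb Kk, Bb kk, bb KK, bb Kk, bb kk}

B/I-1 un ·: BB|Bb
B/I-2 un ·: BB|Bb
B/II-1 un I-1×I-2: BB|Bb
B/II-2 aff ·: bb
B/II-3 un I-1×I-2: BB|Bb
B/III-1 ? II-2×II-1: Bb|bb
⇒ B over [I-1,I-2,II-1,II-2,II-3,III-1]: 19 consistent
K/I-1 un ·: KK|Kk
K/I-2 un ·: KK|Kk
K/II-1 ? I-1×I-2: KK|Kk|kk
K/II-2 un ·: KK|Kk
K/II-3 un I-1×I-2: KK|Kk
K/III-1 ? II-2×II-1: KK|Kk|kk
⇒ K over [I-1,I-2,II-1,II-2,II-3,III-1]: 57 consistent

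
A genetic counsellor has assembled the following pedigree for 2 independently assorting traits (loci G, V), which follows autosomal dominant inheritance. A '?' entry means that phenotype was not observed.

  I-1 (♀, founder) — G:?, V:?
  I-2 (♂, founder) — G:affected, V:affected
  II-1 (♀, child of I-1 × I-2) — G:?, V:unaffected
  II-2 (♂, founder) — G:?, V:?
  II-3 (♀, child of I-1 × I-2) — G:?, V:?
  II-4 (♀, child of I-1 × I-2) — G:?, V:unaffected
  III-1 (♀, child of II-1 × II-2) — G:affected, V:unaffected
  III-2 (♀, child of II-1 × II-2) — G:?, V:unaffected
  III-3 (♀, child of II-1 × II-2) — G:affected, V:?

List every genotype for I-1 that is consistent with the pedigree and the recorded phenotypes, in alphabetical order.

G/I-1 ? ·: gg|Gg|GG
G/I-2 aff ·: Gg|GG
G/II-1 ? I-1×I-2: gg|Gg|GG
G/II-2 ? ·: gg|Gg|GG
G/II-3 ? I-1×I-2: gg|Gg|GG
G/II-4 ? I-1×I-2: gg|Gg|GG
G/III-1 aff II-1×II-2: Gg|GG
G/III-2 ? II-1×II-2: gg|Gg|GG
G/III-3 aff II-1×II-2: Gg|GG
⇒ G over [I-1,I-2,II-1,II-2,II-3,II-4,III-1,III-2,III-3]: 703 consistent
V/I-1 ? ·: vv|Vv
V/I-2 aff ·: Vv
V/II-1 un I-1×I-2: vv
V/II-2 ? ·: vv|Vv
V/II-3 ? I-1×I-2: vv|Vv|VV
V/II-4 un I-1×I-2: vv
V/III-1 un II-1×II-2: vv
V/III-2 un II-1×II-2: vv
V/III-3 ? II-1×II-2: vv|Vv
⇒ V over [I-1,I-2,II-1,II-2,II-3,II-4,III-1,III-2,III-3]: 15 consistent

I-1 ∈ {GG Vv, GG vv, Gg Vv, Gg vv, gg Vv, gg vv}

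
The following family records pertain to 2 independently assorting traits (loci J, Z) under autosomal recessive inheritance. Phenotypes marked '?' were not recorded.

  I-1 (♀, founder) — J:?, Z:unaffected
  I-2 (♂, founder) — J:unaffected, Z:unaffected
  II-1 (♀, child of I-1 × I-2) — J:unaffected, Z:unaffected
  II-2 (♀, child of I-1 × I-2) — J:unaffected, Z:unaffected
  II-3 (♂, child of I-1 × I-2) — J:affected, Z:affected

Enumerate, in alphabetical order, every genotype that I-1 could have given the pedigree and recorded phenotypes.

J/I-1 ? ·: Jj|jj
J/I-2 un ·: Jj
J/II-1 un I-1×I-2: JJ|Jj
J/II-2 un I-1×I-2: JJ|Jj
J/II-3 aff I-1×I-2: jj
⇒ J over [I-1,I-2,II-1,II-2,II-3]: 5 consistent
Z/I-1 un ·: Zz
Z/I-2 un ·: Zz
Z/II-1 un I-1×I-2: ZZ|Zz
Z/II-2 un I-1×I-2: ZZ|Zz
Z/II-3 aff I-1×I-2: zz
⇒ Z over [I-1,I-2,II-1,II-2,II-3]: 4 consistent

I-1 ∈ {Jj Zz, jj Zz}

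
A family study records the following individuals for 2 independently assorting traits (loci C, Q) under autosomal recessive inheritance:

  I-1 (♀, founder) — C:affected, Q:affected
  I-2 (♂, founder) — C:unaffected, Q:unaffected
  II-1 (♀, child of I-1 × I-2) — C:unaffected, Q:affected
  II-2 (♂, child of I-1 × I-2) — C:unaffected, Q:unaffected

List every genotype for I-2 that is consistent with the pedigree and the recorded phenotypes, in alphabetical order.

C/I-1 aff ·: cc
C/I-2 un ·: CC|Cc
C/II-1 un I-1×I-2: Cc
C/II-2 un I-1×I-2: Cc
⇒ C over [I-1,I-2,II-1,II-2]: 2 consistent
Q/I-1 aff ·: qq
Q/I-2 un ·: Qq
Q/II-1 aff I-1×I-2: qq
Q/II-2 un I-1×I-2: Qq
⇒ Q over [I-1,I-2,II-1,II-2]: 1 consistent

I-2 ∈ {CC Qq, Cc Qq}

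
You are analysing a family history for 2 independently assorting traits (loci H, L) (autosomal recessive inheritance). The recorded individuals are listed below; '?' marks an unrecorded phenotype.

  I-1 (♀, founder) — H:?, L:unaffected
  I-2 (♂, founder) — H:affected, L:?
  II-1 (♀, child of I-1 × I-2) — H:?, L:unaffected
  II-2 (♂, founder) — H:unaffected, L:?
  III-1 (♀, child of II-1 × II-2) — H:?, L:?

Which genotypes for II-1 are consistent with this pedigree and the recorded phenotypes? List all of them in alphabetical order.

H/I-1 ? ·: HH|Hh|hh
H/I-2 aff ·: hh
H/II-1 ? I-1×I-2: Hh|hh
H/II-2 un ·: HH|Hh
H/III-1 ? II-1×II-2: HH|Hh|hh
⇒ H over [I-1,I-2,II-1,II-2,III-1]: 16 consistent
L/I-1 un ·: LL|Ll
L/I-2 ? ·: LL|Ll|ll
L/II-1 un I-1×I-2: LL|Ll
L/II-2 ? ·: LL|Ll|ll
L/III-1 ? II-1×II-2: LL|Ll|ll
⇒ L over [I-1,I-2,II-1,II-2,III-1]: 51 consistent

II-1 ∈ {Hh LL, Hh Ll, hh LL, hh Ll}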